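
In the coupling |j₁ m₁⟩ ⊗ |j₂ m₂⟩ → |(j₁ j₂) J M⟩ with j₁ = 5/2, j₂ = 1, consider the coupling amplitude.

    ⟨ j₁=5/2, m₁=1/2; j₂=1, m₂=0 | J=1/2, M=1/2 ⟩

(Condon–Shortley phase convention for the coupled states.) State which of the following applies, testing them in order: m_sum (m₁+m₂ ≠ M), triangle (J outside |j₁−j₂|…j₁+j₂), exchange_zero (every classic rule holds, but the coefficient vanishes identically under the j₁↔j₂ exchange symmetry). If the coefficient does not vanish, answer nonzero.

triangle

m-sum: m₁+m₂ = 1/2+0 = 1/2, M = 1/2  ✓
triangle: need |j₁−j₂| ≤ J ≤ j₁+j₂, i.e. J ∈ [3/2, 7/2]; J = 1/2 is outside ✗ ⇒ coefficient is 0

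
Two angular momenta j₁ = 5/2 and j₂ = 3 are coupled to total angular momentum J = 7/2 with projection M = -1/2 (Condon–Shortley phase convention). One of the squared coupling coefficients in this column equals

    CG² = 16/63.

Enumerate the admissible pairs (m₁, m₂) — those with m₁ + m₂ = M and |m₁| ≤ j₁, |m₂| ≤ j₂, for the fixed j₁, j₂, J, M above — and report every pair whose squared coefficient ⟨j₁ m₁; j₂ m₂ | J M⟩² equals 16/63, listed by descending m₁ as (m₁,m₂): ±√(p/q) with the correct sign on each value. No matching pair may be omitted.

Admissible pairs with m₁+m₂ = M = -1/2: (-5/2,2), (-3/2,1), (-1/2,0), (1/2,-1), (3/2,-2), (5/2,-3)
  (m₁,m₂)=(5/2,-3): CG² = 2/21, CG = +√(2/21)
  (m₁,m₂)=(3/2,-2): CG² = 20/63, CG = +√(20/63)
  (m₁,m₂)=(1/2,-1): CG² = 1/63, CG = −√(1/63)
  (m₁,m₂)=(-1/2,0): CG² = 4/21, CG = −√(4/21)
  (m₁,m₂)=(-3/2,1): CG² = 8/63, CG = +√(8/63)
  (m₁,m₂)=(-5/2,2): CG² = 16/63, CG = +√(16/63)   ← matches the target
Pairs with CG² = 16/63: (-5/2,2): +√(16/63)

(-5/2,2): +√(16/63)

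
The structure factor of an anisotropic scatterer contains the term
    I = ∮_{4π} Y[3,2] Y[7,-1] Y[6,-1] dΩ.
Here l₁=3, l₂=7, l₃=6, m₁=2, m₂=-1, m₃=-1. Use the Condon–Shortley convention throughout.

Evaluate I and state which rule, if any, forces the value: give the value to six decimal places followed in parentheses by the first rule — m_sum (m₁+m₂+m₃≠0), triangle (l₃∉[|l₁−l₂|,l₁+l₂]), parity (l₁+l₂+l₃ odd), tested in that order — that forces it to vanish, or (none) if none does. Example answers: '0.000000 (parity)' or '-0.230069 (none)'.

0.132863 (none)

Checks pass: Σm=0; 16 even; l₃=6∈[4,10].
(2·3+1)(2·7+1)(2·6+1) = 1365
Δ: 4! 2! 10! / 17! → 1/2042040
sum: t=1:−1/207360 t=2:+1/57600 t=3:−1/207360 = 1/129600
3j²(3 7 6; 0 0 0) = Δ·Π!·Σ² = 168/12155  (sign +1)
sum: t=0:+1/414720 t=1:−1/172800 = -7/2073600
3j²(3 7 6; 2 -1 -1) = Δ·Π!·Σ² = 343/29172  (sign +1)
combine: 4πI² = 1365·168/12155·343/29172 = 100842/454597
take √, sign +1: I = 0.13286253
No selection rule forces the value: the integral is nonzero (none).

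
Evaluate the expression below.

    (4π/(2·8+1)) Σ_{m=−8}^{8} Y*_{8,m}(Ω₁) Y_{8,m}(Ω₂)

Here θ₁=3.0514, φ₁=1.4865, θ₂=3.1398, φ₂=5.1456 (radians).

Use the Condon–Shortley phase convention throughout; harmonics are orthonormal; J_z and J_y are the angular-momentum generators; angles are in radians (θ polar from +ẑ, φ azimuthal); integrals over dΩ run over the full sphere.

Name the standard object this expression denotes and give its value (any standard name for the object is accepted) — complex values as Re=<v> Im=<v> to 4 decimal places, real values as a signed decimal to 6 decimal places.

Legendre polynomial (addition theorem), +0.854054

This sum is the spherical-harmonic addition theorem: it equals the Legendre polynomial P_l(cos γ) of the angle γ between the two directions.
Summing Y*_{l m}(θ₁,φ₁)·Y_{l m}(θ₂,φ₂) over m ∈ [−8, 8]; prefactor 4π/(2·8+1) = 0.739198:
  m=-8: (0.000000, -0.000000) × (-0.000000, 0.000000) = (-0.000000, 0.000000)  (running Σ = (-0.000000, 0.000000))
  m=-7: (0.000000, 0.000000) × (0.000000, -0.000000) = (0.000000, -0.000000)  (running Σ = (0.000000, -0.000000))
  m=-6: (-0.000002, 0.000001) × (0.000000, 0.000000) = (-0.000000, -0.000000)  (running Σ = (-0.000000, -0.000000))
  m=-5: (-0.000023, -0.000052) × (-0.000000, 0.000000) = (0.000000, 0.000000)  (running Σ = (0.000000, 0.000000))
  m=-4: (0.000823, -0.000288) × (-0.000000, -0.000000) = (-0.000000, -0.000000)  (running Σ = (-0.000000, -0.000000))
  m=-3: (0.002478, 0.009589) × (0.000000, 0.000000) = (-0.000000, 0.000000)  (running Σ = (-0.000000, 0.000000))
  m=-2: (-0.078913, 0.013432) × (-0.000021, 0.000025) = (0.000001, -0.000002)  (running Σ = (0.000001, -0.000002))
  m=-1: (-0.034819, -0.412082) × (-0.003713, -0.008029) = (-0.003179, 0.001810)  (running Σ = (-0.003178, 0.001807))
  m=0: (0.998878, -0.000000) × (1.163039, 0.000000) = (1.161734, 0.000000)  (running Σ = (1.158556, 0.001807))
  m=1: (0.034819, -0.412082) × (0.003713, -0.008029) = (-0.003179, -0.001810)  (running Σ = (1.155377, -0.000002))
  m=2: (-0.078913, -0.013432) × (-0.000021, -0.000025) = (0.000001, 0.000002)  (running Σ = (1.155378, 0.000000))
  m=3: (-0.002478, 0.009589) × (-0.000000, 0.000000) = (-0.000000, -0.000000)  (running Σ = (1.155378, -0.000000))
  m=4: (0.000823, 0.000288) × (-0.000000, 0.000000) = (-0.000000, 0.000000)  (running Σ = (1.155378, 0.000000))
  m=5: (0.000023, -0.000052) × (0.000000, 0.000000) = (0.000000, -0.000000)  (running Σ = (1.155378, 0.000000))
  m=6: (-0.000002, -0.000001) × (0.000000, -0.000000) = (-0.000000, 0.000000)  (running Σ = (1.155378, 0.000000))
  m=7: (-0.000000, 0.000000) × (-0.000000, -0.000000) = (0.000000, 0.000000)  (running Σ = (1.155378, 0.000000))
  m=8: (0.000000, 0.000000) × (-0.000000, -0.000000) = (-0.000000, -0.000000)  (running Σ = (1.155378, 0.000000))
Accumulated sum (1.155378, 0.000000); after 4π/(2l+1) scaling, (0.854054, 0.000000) ⇒ P_8 = 0.854054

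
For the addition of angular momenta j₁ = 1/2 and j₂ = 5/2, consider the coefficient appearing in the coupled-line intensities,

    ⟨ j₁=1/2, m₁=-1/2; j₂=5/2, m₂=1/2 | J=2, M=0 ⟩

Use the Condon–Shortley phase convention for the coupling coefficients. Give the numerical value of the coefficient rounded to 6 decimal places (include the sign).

√[5·1!0!4!/6! · 0!1!3!2!2!2!] = √(8)
  +(−1)^1/∏(1,0,0,2,0,2)! = -1/4  (running -1/4)
⟨..|..⟩ = √(8)·(-1/4) = -0.707107

-0.707107  (= −√(1/2))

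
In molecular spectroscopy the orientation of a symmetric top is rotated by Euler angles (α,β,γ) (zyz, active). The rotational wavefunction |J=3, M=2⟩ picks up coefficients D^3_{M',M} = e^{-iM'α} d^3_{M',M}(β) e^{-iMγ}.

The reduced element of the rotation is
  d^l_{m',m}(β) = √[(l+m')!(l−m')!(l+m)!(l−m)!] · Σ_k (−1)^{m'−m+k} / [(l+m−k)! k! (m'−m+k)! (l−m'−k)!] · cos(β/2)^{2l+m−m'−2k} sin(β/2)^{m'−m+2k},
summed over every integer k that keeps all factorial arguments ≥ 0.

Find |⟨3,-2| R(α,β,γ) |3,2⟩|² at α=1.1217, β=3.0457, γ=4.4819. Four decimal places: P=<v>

P=0.9637

First d^3_{-2,2}(β=3.0457), then the phase factors e^{-i(-2)α} and e^{-i(2)γ}:
c=cos(3.045700/2)=0.047928, s=sin(3.045700/2)=0.998851; N=√[1·120·120·1]=120.000000
The bounds max(0,m−m')=4 and min(l+m,l−m')=5 give 2 terms
  k=4: (−1)^0·120.0000/(24)·0.0479^2·0.9989^4 = +0.011433
  k=5: (−1)^1·120.0000/(120)·0.0479^0·0.9989^6 = -0.993125
d^3_{-2,2}(3.0457) = +0.011433 -0.993125 = -0.981692
|D^3_{-2,2}|² = |d^3_{-2,2}(β)|² = (-0.981692)² = 0.963719 (the z-rotation phases have unit modulus)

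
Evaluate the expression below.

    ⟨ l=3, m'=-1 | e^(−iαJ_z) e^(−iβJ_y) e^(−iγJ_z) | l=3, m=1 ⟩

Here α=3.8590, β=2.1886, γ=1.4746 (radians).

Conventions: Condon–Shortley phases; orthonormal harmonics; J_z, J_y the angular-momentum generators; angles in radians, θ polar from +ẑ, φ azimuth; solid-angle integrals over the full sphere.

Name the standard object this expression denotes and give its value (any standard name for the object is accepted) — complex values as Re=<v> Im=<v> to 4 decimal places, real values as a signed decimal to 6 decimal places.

Wigner D-matrix element, Re=0.2524 Im=-0.2386

This is a Wigner D-matrix element — the rotation-matrix element ⟨l m'| R(α,β,γ) |l m⟩ in the angular-momentum basis.
D^3_{-1,1}(3.8590,2.1886,1.4746) = e^{-i·-1·3.8590}·d^3_{-1,1}(2.1886)·e^{-i·1·1.4746}. Compute d first:
With c≡cos(β/2)=0.458669 and s≡sin(β/2)=0.888607, N=[2·24·24·2]^{1/2}=48.000000
The bounds max(0,m−m')=2 and min(l+m,l−m')=4 give 3 terms
  k=2: (−1)^0·48.0000/(8)·0.4587^4·0.8886^2 = +0.209685
  k=3: (−1)^1·48.0000/(6)·0.4587^2·0.8886^4 = -1.049368
  k=4: (−1)^2·48.0000/(48)·0.4587^0·0.8886^6 = +0.492334
d^3_{-1,1}(2.1886) = +0.209685 -1.049368 +0.492334 = -0.347349
Attach z-rotation phases: D = e^{-i(-1)(3.8590)}·(-0.347349)·e^{-i(1)(1.4746)} = +0.252442-0.238589i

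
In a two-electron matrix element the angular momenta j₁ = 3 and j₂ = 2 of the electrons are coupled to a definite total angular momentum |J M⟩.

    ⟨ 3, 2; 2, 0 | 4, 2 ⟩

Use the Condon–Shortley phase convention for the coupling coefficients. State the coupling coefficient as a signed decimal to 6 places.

j₁+j₂−J=1  J+j₁−j₂=5  J−j₁+j₂=3  j₁+j₂+J+1=10
(j₁±m₁, j₂±m₂, J±M) = (5,1,2,2,6,2)
P² = 8640/7
sum k=0..1:
  [0] +1/48 = 1/48
  [1] −1/240 = -1/240
S = 1/60
C² = P²·S² = 12/35 ; C = +0.585540

+0.585540  (= +√(12/35))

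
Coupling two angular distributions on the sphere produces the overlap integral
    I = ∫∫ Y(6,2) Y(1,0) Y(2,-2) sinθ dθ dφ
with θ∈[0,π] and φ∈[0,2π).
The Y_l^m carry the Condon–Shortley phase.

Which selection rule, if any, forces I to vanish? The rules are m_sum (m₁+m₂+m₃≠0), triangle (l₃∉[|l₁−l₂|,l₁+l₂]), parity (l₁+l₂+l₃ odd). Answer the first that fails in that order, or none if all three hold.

Σmᵢ = 0  ✓
l₃∈[|l₁−l₂|,l₁+l₂]=[5,7] required, l₃=2 fails  ✗
Σlᵢ = 9 ⇒ odd

triangle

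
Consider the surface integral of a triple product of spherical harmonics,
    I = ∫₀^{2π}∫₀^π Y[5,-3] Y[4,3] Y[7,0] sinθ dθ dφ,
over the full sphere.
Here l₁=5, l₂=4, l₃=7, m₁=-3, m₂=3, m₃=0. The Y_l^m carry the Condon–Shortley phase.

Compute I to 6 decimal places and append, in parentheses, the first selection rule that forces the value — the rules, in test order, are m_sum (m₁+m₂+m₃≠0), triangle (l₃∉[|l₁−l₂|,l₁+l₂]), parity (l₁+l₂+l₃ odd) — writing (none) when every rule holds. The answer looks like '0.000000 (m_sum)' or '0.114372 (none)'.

Checks pass: Σm=0; 16 even; l₃=7∈[1,9].
(2·5+1)(2·4+1)(2·7+1) = 1485
Δ: 2! 8! 6! / 17! → 1/6126120
sum: t=0:+1/69120 t=1:−1/20736 t=2:+1/69120 = -1/51840
3j²(5 4 7; 0 0 0) = Δ·Π!·Σ² = 280/21879  (sign +1)
sum: t=1:−1/3628800 t=2:+1/345600 = 19/7257600
3j²(5 4 7; -3 3 0) = Δ·Π!·Σ² = 2527/218790  (sign -1)
combine: 4πI² = 1485·280/21879·2527/218790 = 353780/1611753
take √, sign -1: I = -0.13216378
No selection rule forces the value: the integral is nonzero (none).

-0.132164 (none)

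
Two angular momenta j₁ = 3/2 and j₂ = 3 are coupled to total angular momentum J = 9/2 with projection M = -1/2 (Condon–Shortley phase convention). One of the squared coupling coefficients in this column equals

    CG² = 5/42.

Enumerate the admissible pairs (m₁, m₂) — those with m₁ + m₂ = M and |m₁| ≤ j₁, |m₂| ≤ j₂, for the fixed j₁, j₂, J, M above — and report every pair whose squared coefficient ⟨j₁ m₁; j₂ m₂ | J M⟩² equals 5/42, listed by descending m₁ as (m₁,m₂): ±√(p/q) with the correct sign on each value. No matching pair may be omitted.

(-3/2,1): +√(5/42)

Admissible pairs with m₁+m₂ = M = -1/2: (-3/2,1), (-1/2,0), (1/2,-1), (3/2,-2)
  (m₁,m₂)=(3/2,-2): CG² = 1/21, CG = +√(1/21)
  (m₁,m₂)=(1/2,-1): CG² = 5/14, CG = +√(5/14)
  (m₁,m₂)=(-1/2,0): CG² = 10/21, CG = +√(10/21)
  (m₁,m₂)=(-3/2,1): CG² = 5/42, CG = +√(5/42)   ← matches the target
Pairs with CG² = 5/42: (-3/2,1): +√(5/42)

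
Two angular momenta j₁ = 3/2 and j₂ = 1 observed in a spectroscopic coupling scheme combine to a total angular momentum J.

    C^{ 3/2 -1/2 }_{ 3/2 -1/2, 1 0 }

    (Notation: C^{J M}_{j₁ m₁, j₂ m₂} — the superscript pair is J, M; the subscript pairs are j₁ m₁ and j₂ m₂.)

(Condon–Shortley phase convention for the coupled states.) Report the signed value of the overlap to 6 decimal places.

j₁+j₂−J=1  J+j₁−j₂=2  J−j₁+j₂=1  j₁+j₂+J+1=5
(j₁±m₁, j₂±m₂, J±M) = (1,2,1,1,1,2)
P² = 4/15
sum k=0..1:
  [0] +1/2 = 1/2
  [1] −1/1 = -1
S = -1/2
C² = P²·S² = 1/15 ; C = -0.258199

−√(1/15) = -0.258199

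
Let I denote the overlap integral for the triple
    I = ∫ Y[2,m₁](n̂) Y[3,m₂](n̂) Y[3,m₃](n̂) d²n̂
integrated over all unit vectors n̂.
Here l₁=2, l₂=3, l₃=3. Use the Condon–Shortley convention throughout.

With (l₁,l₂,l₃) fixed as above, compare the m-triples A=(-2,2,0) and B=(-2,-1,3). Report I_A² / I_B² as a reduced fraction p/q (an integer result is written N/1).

Same 2,3,3: normalisation and zero-m 3j drop out of the ratio.
A: Δ: 2! 2! 4! / 9! → 1/3780; sum: t=2:+1/24 = 1/24; 3j²(2 3 3; -2 2 0) = Δ·Π!·Σ² = 1/21  (sign -1)
B: Δ: 2! 2! 4! / 9! → 1/3780; sum: t=2:+1/96 = 1/96; 3j²(2 3 3; -2 -1 3) = Δ·Π!·Σ² = 1/42  (sign +1)
I_A²/I_B² = (1/21)/(1/42) = 2/1

2/1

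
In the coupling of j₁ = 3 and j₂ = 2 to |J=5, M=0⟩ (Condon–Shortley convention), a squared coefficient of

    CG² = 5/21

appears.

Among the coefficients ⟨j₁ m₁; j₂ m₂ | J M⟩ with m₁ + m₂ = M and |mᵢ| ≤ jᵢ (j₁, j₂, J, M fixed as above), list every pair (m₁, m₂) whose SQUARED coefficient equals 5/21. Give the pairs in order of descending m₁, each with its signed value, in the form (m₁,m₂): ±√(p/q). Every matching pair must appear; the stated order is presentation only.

Admissible pairs with m₁+m₂ = M = 0: (-2,2), (-1,1), (0,0), (1,-1), (2,-2)
  (m₁,m₂)=(2,-2): CG² = 1/42, CG = +√(1/42)
  (m₁,m₂)=(1,-1): CG² = 5/21, CG = +√(5/21)   ← matches the target
  (m₁,m₂)=(0,0): CG² = 10/21, CG = +√(10/21)
  (m₁,m₂)=(-1,1): CG² = 5/21, CG = +√(5/21)   ← matches the target
  (m₁,m₂)=(-2,2): CG² = 1/42, CG = +√(1/42)
Pairs with CG² = 5/21: (1,-1): +√(5/21); (-1,1): +√(5/21)

(1,-1): +√(5/21); (-1,1): +√(5/21)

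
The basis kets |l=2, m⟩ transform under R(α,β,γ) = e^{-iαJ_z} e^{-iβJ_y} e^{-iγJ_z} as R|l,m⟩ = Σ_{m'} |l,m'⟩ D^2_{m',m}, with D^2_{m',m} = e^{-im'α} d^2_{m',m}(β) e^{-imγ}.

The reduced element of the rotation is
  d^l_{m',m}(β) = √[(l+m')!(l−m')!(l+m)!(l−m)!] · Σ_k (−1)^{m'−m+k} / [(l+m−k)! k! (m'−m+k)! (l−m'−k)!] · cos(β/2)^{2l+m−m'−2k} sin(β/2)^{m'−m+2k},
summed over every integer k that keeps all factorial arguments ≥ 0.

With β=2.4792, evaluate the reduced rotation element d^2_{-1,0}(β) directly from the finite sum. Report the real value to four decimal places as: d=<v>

d=-0.5939

d^2_{-1,0}(β=2.4792) via the finite sum:
With c≡cos(β/2)=0.325175 and s≡sin(β/2)=0.945654, N=[1·6·2·2]^{1/2}=4.898979
k: max(0,(0)−(-1))=1 … min(2+(0),2−(-1))=2
  k=1: (−1)^0·4.8990/(2)·0.3252^3·0.9457^1 = +0.079645
  k=2: (−1)^1·4.8990/(2)·0.3252^1·0.9457^3 = -0.673580
d^2_{-1,0}(2.4792) = +0.079645 -0.673580 = -0.593935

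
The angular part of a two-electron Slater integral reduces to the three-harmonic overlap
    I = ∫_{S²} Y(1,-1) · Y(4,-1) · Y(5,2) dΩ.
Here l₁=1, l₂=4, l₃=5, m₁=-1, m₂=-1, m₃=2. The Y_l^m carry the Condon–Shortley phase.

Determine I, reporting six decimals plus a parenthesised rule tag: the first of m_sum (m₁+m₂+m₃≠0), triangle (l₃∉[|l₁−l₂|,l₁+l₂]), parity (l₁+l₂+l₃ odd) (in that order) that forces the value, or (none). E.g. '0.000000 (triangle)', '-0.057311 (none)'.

Rules hold: Σm=0, L=10 even, 3≤5≤5.
N = 3·9·11 = 297
Δ = 0!·2!·8!/11! = 1/495
Racah Σ t=0..0: t=0:+1/576 = 1/576
⇒ 3j(1 4 5; 0 0 0)² = 5/99, sgn -1
Racah Σ t=0..0: t=0:+1/1440 = 1/1440
⇒ 3j(1 4 5; -1 -1 2)² = 7/165, sgn -1
4πI² = N·(3j₀)²·(3jₘ)² = 7/11
I = +1·√(0.636364/4π) = 0.22503380
No selection rule forces the value: the integral is nonzero (none).

0.225034 (none)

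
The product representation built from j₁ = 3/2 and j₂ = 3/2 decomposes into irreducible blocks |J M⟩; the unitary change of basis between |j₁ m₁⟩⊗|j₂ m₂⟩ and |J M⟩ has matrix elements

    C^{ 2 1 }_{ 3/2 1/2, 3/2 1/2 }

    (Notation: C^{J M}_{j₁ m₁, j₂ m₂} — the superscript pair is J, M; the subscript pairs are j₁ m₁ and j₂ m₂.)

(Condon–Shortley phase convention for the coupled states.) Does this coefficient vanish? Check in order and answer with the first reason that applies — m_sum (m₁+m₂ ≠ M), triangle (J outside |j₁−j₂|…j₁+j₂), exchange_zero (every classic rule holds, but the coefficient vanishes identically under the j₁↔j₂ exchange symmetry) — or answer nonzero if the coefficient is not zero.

exchange_zero

m-sum: m₁+m₂ = 1/2+1/2 = 1, M = 1  ✓
triangle: |j₁−j₂| = 0 ≤ J = 2 ≤ j₁+j₂ = 3  ✓
exchange: j₁=j₂ and m₁=m₂, and (−1)^(j₁+j₂−J) = (−1)^1 = −1 forces ⟨j₁m₁;j₂m₂|JM⟩ = −⟨j₂m₂;j₁m₁|JM⟩ = −⟨j₁m₁;j₂m₂|JM⟩ ⇒ the coefficient vanishes identically
Racah sum check: Σ_k collapses to 0 ⇒ CG = 0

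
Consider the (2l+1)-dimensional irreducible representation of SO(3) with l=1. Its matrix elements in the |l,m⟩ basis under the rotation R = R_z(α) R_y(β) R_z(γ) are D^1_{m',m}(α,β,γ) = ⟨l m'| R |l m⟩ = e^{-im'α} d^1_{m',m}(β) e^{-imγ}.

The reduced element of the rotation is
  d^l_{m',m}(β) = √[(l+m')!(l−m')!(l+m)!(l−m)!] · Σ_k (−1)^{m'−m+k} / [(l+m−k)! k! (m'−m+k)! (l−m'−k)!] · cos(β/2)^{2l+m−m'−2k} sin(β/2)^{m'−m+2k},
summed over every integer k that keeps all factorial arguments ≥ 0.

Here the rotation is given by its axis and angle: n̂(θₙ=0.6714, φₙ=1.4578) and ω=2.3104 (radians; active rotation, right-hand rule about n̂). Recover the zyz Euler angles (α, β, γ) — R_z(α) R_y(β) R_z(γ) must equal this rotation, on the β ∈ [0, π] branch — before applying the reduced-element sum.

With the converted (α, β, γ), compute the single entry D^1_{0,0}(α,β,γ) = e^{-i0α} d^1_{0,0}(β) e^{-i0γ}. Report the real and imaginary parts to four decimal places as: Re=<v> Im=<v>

Axis–angle → zyz. n̂ = (sinθₙcosφₙ, sinθₙsinφₙ, cosθₙ) = (+0.070144, +0.618116, +0.782952), ω = 2.3104.
R = I cosω + sinω [n̂]ₓ + (1−cosω) n̂n̂ᵀ gives
  R = [-0.665759, -0.505815, +0.548558; +0.650973, -0.034417, +0.758320; -0.364690, +0.861955, +0.352186]
β = atan2(√(R₁₃²+R₂₃²), R₃₃) = 1.210891; α = atan2(R₂₃, R₁₃) mod 2π = 0.944547; γ = atan2(R₃₂, −R₃₁) mod 2π = 1.170539
First d^1_{0,0}(β=1.2109), then the phase factors e^{-i(0)α} and e^{-i(0)γ}:
With c≡cos(β/2)=0.822249 and s≡sin(β/2)=0.569128, N=[1·1·1·1]^{1/2}=1.000000
k: max(0,(0)−(0))=0 … min(1+(0),1−(0))=1
  k=0: (−1)^0·1.0000/(1)·0.8222^2·0.5691^0 = +0.676093
  k=1: (−1)^1·1.0000/(1)·0.8222^0·0.5691^2 = -0.323907
d^1_{0,0}(1.2109) = +0.676093 -0.323907 = +0.352186
Attach z-rotation phases: D = e^{-i(0)(0.9445)}·(+0.352186)·e^{-i(0)(1.1705)} = +0.352186+0.000000i

Re=0.3522 Im=0.0000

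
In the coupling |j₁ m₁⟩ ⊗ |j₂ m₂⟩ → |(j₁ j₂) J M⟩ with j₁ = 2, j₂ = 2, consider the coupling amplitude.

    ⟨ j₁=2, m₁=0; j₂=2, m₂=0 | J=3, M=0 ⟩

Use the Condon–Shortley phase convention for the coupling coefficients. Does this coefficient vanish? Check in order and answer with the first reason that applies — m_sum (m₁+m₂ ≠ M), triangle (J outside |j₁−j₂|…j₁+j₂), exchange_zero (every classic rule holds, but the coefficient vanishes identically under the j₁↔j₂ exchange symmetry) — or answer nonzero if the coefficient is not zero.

m-sum: m₁+m₂ = 0+0 = 0, M = 0  ✓
triangle: |j₁−j₂| = 0 ≤ J = 3 ≤ j₁+j₂ = 4  ✓
exchange: j₁=j₂ and m₁=m₂, and (−1)^(j₁+j₂−J) = (−1)^1 = −1 forces ⟨j₁m₁;j₂m₂|JM⟩ = −⟨j₂m₂;j₁m₁|JM⟩ = −⟨j₁m₁;j₂m₂|JM⟩ ⇒ the coefficient vanishes identically
Racah sum check: Σ_k collapses to 0 ⇒ CG = 0

exchange_zero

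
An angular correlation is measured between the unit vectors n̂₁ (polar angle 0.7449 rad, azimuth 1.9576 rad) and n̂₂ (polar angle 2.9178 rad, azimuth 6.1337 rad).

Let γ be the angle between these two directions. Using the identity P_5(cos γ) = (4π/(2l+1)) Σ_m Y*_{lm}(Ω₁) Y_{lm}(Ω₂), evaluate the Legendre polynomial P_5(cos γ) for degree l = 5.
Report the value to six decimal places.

Summing Y*_{l m}(θ₁,φ₁)·Y_{l m}(θ₂,φ₂) over m ∈ [−5, 5]; prefactor 4π/(2·5+1) = 1.142397:
  m=-5: (-0.06211 - 0.02361j) × (0.00018 + 0.00017j) = -0.00001 - 0.00001j  (running Σ = -0.00001 - 0.00001j)
  m=-4: (0.00537 + 0.22780j) × (-0.00287 - 0.00195j) = 0.00043 - 0.00066j  (running Σ = 0.00042 - 0.00068j)
  m=-3: (0.38186 - 0.16614j) × (0.02575 + 0.01239j) = 0.01189 + 0.00045j  (running Σ = 0.01231 - 0.00023j)
  m=-2: (-0.25451 - 0.24858j) × (-0.14407 - 0.04440j) = 0.02563 + 0.04711j  (running Σ = 0.03794 + 0.04689j)
  m=-1: (0.03542 - 0.08696j) × (0.46895 + 0.07063j) = 0.02275 - 0.03828j  (running Σ = 0.06069 + 0.00861j)
  m=0: (-0.38088 + 0.00000j) × (-0.61518 + 0.00000j) = 0.23431 + 0.00000j  (running Σ = 0.29500 + 0.00861j)
  m=1: (-0.03542 - 0.08696j) × (-0.46895 + 0.07063j) = 0.02275 + 0.03828j  (running Σ = 0.31776 + 0.04689j)
  m=2: (-0.25451 + 0.24858j) × (-0.14407 + 0.04440j) = 0.02563 - 0.04711j  (running Σ = 0.34339 - 0.00023j)
  m=3: (-0.38186 - 0.16614j) × (-0.02575 + 0.01239j) = 0.01189 - 0.00045j  (running Σ = 0.35528 - 0.00068j)
  m=4: (0.00537 - 0.22780j) × (-0.00287 + 0.00195j) = 0.00043 + 0.00066j  (running Σ = 0.35571 - 0.00001j)
  m=5: (0.06211 - 0.02361j) × (-0.00018 + 0.00017j) = -0.00001 + 0.00001j  (running Σ = 0.35570 + 0.00000j)
Σ over m = 0.35570 + 0.00000j; ×(4π/11) → 0.40635 + 0.00000j. Real part: 0.406349

0.406349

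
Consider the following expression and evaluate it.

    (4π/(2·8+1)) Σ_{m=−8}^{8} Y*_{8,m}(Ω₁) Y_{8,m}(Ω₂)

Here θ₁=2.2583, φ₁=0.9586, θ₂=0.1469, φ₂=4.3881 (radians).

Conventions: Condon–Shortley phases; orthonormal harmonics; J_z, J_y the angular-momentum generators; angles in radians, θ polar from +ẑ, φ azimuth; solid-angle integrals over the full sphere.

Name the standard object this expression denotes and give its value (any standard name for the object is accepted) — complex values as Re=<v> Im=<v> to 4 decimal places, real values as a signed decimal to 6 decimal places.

This sum is the spherical-harmonic addition theorem: it equals the Legendre polynomial P_l(cos γ) of the angle γ between the two directions.
Term-by-term m-sum for l=8 (normalisation 4π/17 = 0.739198):
  term(m=-8) = -0.00000 - 0.00000j   from Y*(Ω₁)=0.01208 + 0.06447j, Y(Ω₂)=-0.00000 + 0.00000j
  term(m=-7) = -0.00000 - 0.00000j   from Y*(Ω₁)=-0.19610 - 0.08923j, Y(Ω₂)=0.00000 + 0.00000j
  term(m=-6) = -0.00000 - 0.00002j   from Y*(Ω₁)=0.34850 - 0.20493j, Y(Ω₂)=0.00002 - 0.00005j
  term(m=-5) = 0.00004 - 0.00027j   from Y*(Ω₁)=-0.03484 + 0.43122j, Y(Ω₂)=-0.00063 - 0.00003j
  term(m=-4) = 0.00031 - 0.00069j   from Y*(Ω₁)=-0.09949 - 0.08259j, Y(Ω₂)=0.00159 + 0.00565j
  term(m=-3) = -0.00769 + 0.00900j   from Y*(Ω₁)=-0.28280 + 0.07699j, Y(Ω₂)=0.03338 - 0.02273j
  term(m=-2) = -0.04948 + 0.03212j   from Y*(Ω₁)=0.10221 - 0.28315j, Y(Ω₂)=-0.15618 - 0.11838j
  term(m=-1) = 0.09478 - 0.02807j   from Y*(Ω₁)=-0.09563 - 0.13619j, Y(Ω₂)=-0.18927 + 0.56304j
  term(m=+0) = 0.24776 + 0.00000j   from Y*(Ω₁)=0.32903 + 0.00000j, Y(Ω₂)=0.75299 + 0.00000j
  term(m=+1) = 0.09478 + 0.02807j   from Y*(Ω₁)=0.09563 - 0.13619j, Y(Ω₂)=0.18927 + 0.56304j
  term(m=+2) = -0.04948 - 0.03212j   from Y*(Ω₁)=0.10221 + 0.28315j, Y(Ω₂)=-0.15618 + 0.11838j
  term(m=+3) = -0.00769 - 0.00900j   from Y*(Ω₁)=0.28280 + 0.07699j, Y(Ω₂)=-0.03338 - 0.02273j
  term(m=+4) = 0.00031 + 0.00069j   from Y*(Ω₁)=-0.09949 + 0.08259j, Y(Ω₂)=0.00159 - 0.00565j
  term(m=+5) = 0.00004 + 0.00027j   from Y*(Ω₁)=0.03484 + 0.43122j, Y(Ω₂)=0.00063 - 0.00003j
  term(m=+6) = -0.00000 + 0.00002j   from Y*(Ω₁)=0.34850 + 0.20493j, Y(Ω₂)=0.00002 + 0.00005j
  term(m=+7) = -0.00000 + 0.00000j   from Y*(Ω₁)=0.19610 - 0.08923j, Y(Ω₂)=-0.00000 + 0.00000j
  term(m=+8) = -0.00000 + 0.00000j   from Y*(Ω₁)=0.01208 - 0.06447j, Y(Ω₂)=-0.00000 - 0.00000j
Total Σ_m = 0.32366 - 0.00000j. Multiply by 0.739198: 0.23925 - 0.00000j. P_8(cos γ) = 0.239252

Legendre polynomial (addition theorem), +0.239252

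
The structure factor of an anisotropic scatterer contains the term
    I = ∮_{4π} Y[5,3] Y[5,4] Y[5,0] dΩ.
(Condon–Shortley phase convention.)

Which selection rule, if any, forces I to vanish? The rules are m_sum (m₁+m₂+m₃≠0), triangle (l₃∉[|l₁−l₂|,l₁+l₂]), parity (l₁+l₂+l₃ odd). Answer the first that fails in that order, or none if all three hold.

azimuthal sum: 3 + 4 + 0 = 7  ✗
0 ≤ 5 ≤ 10 (triangle on l)
L = 5 + 5 + 5 = 15 (odd)

m_sum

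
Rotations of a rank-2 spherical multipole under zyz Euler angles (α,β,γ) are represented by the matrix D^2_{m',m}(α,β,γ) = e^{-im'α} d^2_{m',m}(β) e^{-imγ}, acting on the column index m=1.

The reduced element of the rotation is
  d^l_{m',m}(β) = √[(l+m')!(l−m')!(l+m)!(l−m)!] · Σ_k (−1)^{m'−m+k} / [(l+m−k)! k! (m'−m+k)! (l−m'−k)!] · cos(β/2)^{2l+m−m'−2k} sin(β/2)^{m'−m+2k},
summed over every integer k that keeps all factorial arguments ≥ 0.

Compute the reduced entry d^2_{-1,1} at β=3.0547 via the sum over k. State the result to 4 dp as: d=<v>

d^2_{-1,1}(β=3.0547) via the finite sum:
c=cos(3.054700/2)=0.043433, s=sin(3.054700/2)=0.999056; N=√[1·6·6·1]=6.000000
k: max(0,(1)−(-1))=2 … min(2+(1),2−(-1))=3
  k=2: (−1)^0·6.0000/(2)·0.0434^2·0.9991^2 = +0.005649
  k=3: (−1)^1·6.0000/(6)·0.0434^0·0.9991^4 = -0.996231
d^2_{-1,1}(3.0547) = +0.005649 -0.996231 = -0.990582

d=-0.9906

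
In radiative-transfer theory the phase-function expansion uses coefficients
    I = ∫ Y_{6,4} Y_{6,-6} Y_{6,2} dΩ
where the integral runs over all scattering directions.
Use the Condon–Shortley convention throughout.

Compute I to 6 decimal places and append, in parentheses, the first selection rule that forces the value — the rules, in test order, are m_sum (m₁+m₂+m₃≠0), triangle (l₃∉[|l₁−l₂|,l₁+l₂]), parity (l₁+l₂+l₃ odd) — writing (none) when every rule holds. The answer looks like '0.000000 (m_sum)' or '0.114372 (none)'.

-0.158872 (none)

Rules hold: Σm=0, L=18 even, 0≤6≤12.
N = 13·13·13 = 2197
Δ = 6!·6!·6!/19! = 1/325909584
Racah Σ t=0..6: t=0:+1/373248000 t=1:−1/1728000 t=2:+1/110592 t=3:−1/46656 t=4:+1/110592 t=5:−1/1728000 t=6:+1/373248000 = -7/1555200
⇒ 3j(6 6 6; 0 0 0)² = 400/46189, sgn -1
Racah Σ t=0..0: t=0:+1/24883200 = 1/24883200
⇒ 3j(6 6 6; 4 -6 2)² = 70/4199, sgn +1
4πI² = N·(3j₀)²·(3jₘ)² = 364000/1147619
I = -1·√(0.317178/4π) = -0.15887183
No selection rule forces the value: the integral is nonzero (none).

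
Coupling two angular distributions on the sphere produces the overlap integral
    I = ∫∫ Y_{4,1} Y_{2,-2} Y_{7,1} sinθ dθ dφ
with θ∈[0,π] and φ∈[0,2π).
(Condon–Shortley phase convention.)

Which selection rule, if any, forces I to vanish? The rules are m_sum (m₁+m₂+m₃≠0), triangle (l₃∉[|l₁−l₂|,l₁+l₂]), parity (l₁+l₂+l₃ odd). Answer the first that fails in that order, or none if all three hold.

triangle

m₁+m₂+m₃ = 1 − 2 + 1 = 0  ✓
triangle: need |l₁−l₂| ≤ l₃ ≤ l₁+l₂ = [2,6]; l₃=7 is outside  ✗
parity: l₁+l₂+l₃ = 13 is odd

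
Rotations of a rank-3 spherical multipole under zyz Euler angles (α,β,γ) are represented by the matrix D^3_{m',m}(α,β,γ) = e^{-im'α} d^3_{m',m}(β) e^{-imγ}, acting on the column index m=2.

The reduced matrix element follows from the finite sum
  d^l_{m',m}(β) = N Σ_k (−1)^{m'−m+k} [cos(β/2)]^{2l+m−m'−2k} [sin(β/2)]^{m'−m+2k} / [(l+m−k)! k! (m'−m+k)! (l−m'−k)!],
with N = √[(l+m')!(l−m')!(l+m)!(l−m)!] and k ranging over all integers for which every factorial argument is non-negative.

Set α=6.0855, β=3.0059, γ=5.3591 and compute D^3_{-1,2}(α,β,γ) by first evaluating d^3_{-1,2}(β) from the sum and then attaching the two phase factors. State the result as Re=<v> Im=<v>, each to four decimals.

Re=0.0167 Im=-0.2093

D^3_{-1,2}(6.0855,3.0059,5.3591) = e^{-i·-1·6.0855}·d^3_{-1,2}(3.0059)·e^{-i·2·5.3591}. Compute d first:
With c≡cos(β/2)=0.067794 and s≡sin(β/2)=0.997699, N=[2·24·120·1]^{1/2}=75.894664
Admissible k: 3..4 (factorial args all ≥0)
  k=3: (−1)^0·75.8947/(12)·0.0678^3·0.9977^3 = +0.001957
  k=4: (−1)^1·75.8947/(24)·0.0678^1·0.9977^5 = -0.211930
d^3_{-1,2}(3.0059) = +0.001957 -0.211930 = -0.209972
Attach z-rotation phases: D = e^{-i(-1)(6.0855)}·(-0.209972)·e^{-i(2)(5.3591)} = +0.016715-0.209306i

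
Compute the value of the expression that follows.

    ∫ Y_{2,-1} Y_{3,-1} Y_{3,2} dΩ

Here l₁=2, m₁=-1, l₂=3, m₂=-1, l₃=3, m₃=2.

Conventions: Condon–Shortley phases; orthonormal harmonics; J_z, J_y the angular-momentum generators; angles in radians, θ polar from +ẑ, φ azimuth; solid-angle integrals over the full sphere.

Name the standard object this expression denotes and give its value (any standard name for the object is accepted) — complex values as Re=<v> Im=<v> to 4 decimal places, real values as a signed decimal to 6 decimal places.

This is a Gaunt coefficient — the integral of a triple product of spherical harmonics over the sphere.
Checks pass: Σm=0; 8 even; l₃=3∈[1,5].
(2·2+1)(2·3+1)(2·3+1) = 245
Δ: 2! 2! 4! / 9! → 1/3780
sum: t=0:+1/24 t=1:−1/4 t=2:+1/24 = -1/6
3j²(2 3 3; 0 0 0) = Δ·Π!·Σ² = 4/105  (sign +1)
sum: t=1:−1/12 t=2:+1/48 = -1/16
3j²(2 3 3; -1 -1 2) = Δ·Π!·Σ² = 1/28  (sign +1)
combine: 4πI² = 245·4/105·1/28 = 1/3
take √, sign +1: I = 0.16286750

Gaunt coefficient, +0.162868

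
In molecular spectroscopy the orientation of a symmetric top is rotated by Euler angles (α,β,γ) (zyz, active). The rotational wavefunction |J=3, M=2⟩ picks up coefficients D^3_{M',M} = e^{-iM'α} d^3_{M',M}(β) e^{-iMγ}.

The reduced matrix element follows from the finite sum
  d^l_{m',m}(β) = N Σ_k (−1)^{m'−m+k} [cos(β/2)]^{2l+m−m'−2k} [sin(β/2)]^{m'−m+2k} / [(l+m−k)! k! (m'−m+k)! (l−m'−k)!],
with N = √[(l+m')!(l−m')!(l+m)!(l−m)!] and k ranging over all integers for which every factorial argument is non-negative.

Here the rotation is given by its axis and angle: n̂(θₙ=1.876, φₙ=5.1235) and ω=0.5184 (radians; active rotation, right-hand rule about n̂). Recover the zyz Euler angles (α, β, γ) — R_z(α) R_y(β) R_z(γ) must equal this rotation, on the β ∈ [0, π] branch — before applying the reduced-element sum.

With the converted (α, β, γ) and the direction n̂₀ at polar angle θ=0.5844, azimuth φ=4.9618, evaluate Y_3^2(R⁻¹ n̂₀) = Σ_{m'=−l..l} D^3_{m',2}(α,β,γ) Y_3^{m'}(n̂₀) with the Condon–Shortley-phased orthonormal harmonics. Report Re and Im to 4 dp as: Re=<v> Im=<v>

Re=0.1755 Im=-0.2809

Axis–angle → zyz. n̂ = (sinθₙcosφₙ, sinθₙsinφₙ, cosθₙ) = (+0.381160, -0.874314, -0.300487), ω = 0.5184.
R = I cosω + sinω [n̂]ₓ + (1−cosω) n̂n̂ᵀ gives
  R = [+0.887701, +0.105104, -0.448263; -0.192674, +0.969048, -0.154343; +0.418166, +0.223379, +0.880476]
β = atan2(√(R₁₃²+R₂₃²), R₃₃) = 0.493930; α = atan2(R₂₃, R₁₃) mod 2π = 3.473193; γ = atan2(R₃₂, −R₃₁) mod 2π = 2.650971
Need the full column D^3_{m',2} for m'=−3..3 at α=3.4732, β=0.4939, γ=2.6510.
cos(β/2)=0.969659, sin(β/2)=0.244462
d^3_{-3,2}: single k=5 term ⇒ +0.002074;  D = +0.000818-0.001906i
d^3_{-2,2}: k∈[4..5] ⇒ +0.016790 -0.000213 = +0.016577;  D = -0.001220+0.016532i
d^3_{-1,2}: k∈[3..4] ⇒ +0.084241 -0.002677 = +0.081564;  D = -0.020807-0.078865i
d^3_{0,2}: k∈[2..3] ⇒ +0.289374 -0.018393 = +0.270982;  D = +0.150663+0.225237i
d^3_{1,2}: k∈[1..2] ⇒ +0.662684 -0.084241 = +0.578443;  D = -0.460614-0.349902i
d^3_{2,2}: k∈[0..1] ⇒ +0.831216 -0.264162 = +0.567054;  D = +0.538616+0.177323i
d^3_{3,2}: single k=0 term ⇒ -0.513313;  D = +0.513266-0.006959i
Y_3^{m'}(θ=0.5844,φ=4.9618) and Σ D·Y over m':
  (+0.0008-0.0019i)·(-0.0477-0.0513i)  (-0.0012+0.0165i)·(-0.2278+0.1241i)  (-0.0208-0.0789i)·(+0.1091+0.4282i)  (+0.1507+0.2252i)·(+0.1488+0.0000i)  (-0.4606-0.3499i)·(-0.1091+0.4282i)  (+0.5386+0.1773i)·(-0.2278-0.1241i)  (+0.5133-0.0070i)·(+0.0477-0.0513i)
Y_3^2(R⁻¹ n̂) = +0.175470-0.280858i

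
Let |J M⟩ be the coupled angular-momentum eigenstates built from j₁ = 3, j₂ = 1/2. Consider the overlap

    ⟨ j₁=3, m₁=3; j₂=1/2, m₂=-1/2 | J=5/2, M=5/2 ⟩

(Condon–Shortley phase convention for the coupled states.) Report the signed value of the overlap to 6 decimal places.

+0.925820

j₁+j₂−J=1  J+j₁−j₂=5  J−j₁+j₂=0  j₁+j₂+J+1=7
(j₁±m₁, j₂±m₂, J±M) = (6,0,0,1,5,0)
P² = 86400/7
sum k=0..0:
  [0] +1/120 = 1/120
S = 1/120
C² = P²·S² = 6/7 ; C = +0.925820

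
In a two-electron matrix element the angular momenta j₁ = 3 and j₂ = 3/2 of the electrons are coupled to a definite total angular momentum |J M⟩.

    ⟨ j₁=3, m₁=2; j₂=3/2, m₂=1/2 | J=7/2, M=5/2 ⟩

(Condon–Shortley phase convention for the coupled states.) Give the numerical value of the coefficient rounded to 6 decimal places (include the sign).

√[8·1!5!2!/9! · 5!1!2!1!6!1!] = √(6400/7)
  +(−1)^0/∏(0,1,1,2,4,0)! = 1/48  (running 1/48)
  +(−1)^1/∏(1,0,0,1,5,1)! = -1/120  (running 1/80)
⟨..|..⟩ = √(6400/7)·(1/80) = +0.377964

+0.377964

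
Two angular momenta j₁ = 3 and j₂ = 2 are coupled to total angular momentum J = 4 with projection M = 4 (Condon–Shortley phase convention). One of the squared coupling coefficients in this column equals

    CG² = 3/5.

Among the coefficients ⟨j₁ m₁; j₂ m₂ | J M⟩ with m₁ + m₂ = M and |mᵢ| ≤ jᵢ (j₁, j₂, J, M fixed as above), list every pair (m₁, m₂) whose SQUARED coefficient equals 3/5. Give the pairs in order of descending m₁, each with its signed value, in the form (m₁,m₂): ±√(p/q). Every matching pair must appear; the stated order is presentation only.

Admissible pairs with m₁+m₂ = M = 4: (2,2), (3,1)
  (m₁,m₂)=(3,1): CG² = 3/5, CG = +√(3/5)   ← matches the target
  (m₁,m₂)=(2,2): CG² = 2/5, CG = −√(2/5)
Pairs with CG² = 3/5: (3,1): +√(3/5)

(3,1): +√(3/5)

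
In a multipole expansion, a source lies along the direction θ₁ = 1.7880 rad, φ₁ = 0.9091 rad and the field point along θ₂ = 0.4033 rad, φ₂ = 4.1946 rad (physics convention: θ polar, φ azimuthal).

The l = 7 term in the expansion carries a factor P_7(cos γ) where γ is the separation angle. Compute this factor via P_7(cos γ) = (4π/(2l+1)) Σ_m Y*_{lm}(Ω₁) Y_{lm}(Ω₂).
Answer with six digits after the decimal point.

-0.320802

Summing Y*_{l m}(θ₁,φ₁)·Y_{l m}(θ₂,φ₂) over m ∈ [−7, 7]; prefactor 4π/(2·7+1) = 0.837758:
  term(m=-7) = -0.000162+0.000257i   from Y*(Ω₁)=+0.422000+0.034051i, Y(Ω₂)=-0.000333+0.000635i
  term(m=-6) = -0.001428+0.001671i   from Y*(Ω₁)=-0.236295+0.257640i, Y(Ω₂)=+0.006284-0.000219i
  term(m=-5) = +0.003316-0.002906i   from Y*(Ω₁)=+0.021447+0.127314i, Y(Ω₂)=-0.017929-0.029069i
  term(m=-4) = +0.037017-0.024022i   from Y*(Ω₁)=-0.303252-0.163629i, Y(Ω₂)=-0.061437+0.112363i
  term(m=-3) = -0.007538+0.003473i   from Y*(Ω₁)=-0.022949+0.010092i, Y(Ω₂)=+0.331027-0.005770i
  term(m=-2) = -0.169256+0.050106i   from Y*(Ω₁)=+0.080309-0.317955i, Y(Ω₂)=-0.274528-0.462988i
  term(m=-1) = -0.005563+0.000806i   from Y*(Ω₁)=+0.009383+0.012048i, Y(Ω₂)=-0.182187+0.319834i
  term(m=+0) = -0.095699+0.000000i   from Y*(Ω₁)=+0.321130-0.000000i, Y(Ω₂)=-0.298007+0.000000i
  term(m=+1) = -0.005563-0.000806i   from Y*(Ω₁)=-0.009383+0.012048i, Y(Ω₂)=+0.182187+0.319834i
  term(m=+2) = -0.169256-0.050106i   from Y*(Ω₁)=+0.080309+0.317955i, Y(Ω₂)=-0.274528+0.462988i
  term(m=+3) = -0.007538-0.003473i   from Y*(Ω₁)=+0.022949+0.010092i, Y(Ω₂)=-0.331027-0.005770i
  term(m=+4) = +0.037017+0.024022i   from Y*(Ω₁)=-0.303252+0.163629i, Y(Ω₂)=-0.061437-0.112363i
  term(m=+5) = +0.003316+0.002906i   from Y*(Ω₁)=-0.021447+0.127314i, Y(Ω₂)=+0.017929-0.029069i
  term(m=+6) = -0.001428-0.001671i   from Y*(Ω₁)=-0.236295-0.257640i, Y(Ω₂)=+0.006284+0.000219i
  term(m=+7) = -0.000162-0.000257i   from Y*(Ω₁)=-0.422000+0.034051i, Y(Ω₂)=+0.000333+0.000635i
Σ over m = -0.382929+0.000000i; ×(4π/15) → -0.320802+0.000000i. Real part: -0.320802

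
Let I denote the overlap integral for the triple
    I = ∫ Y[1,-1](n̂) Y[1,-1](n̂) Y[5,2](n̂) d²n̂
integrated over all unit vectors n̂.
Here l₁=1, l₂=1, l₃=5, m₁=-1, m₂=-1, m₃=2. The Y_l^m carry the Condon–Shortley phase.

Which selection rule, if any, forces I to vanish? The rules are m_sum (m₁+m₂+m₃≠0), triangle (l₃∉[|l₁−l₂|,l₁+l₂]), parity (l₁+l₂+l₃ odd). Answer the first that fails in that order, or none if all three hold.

azimuthal sum: -1 − 1 + 2 = 0  ✓
l₃ must lie in [0,2]; have l₃=5  ✗
L = 1 + 1 + 5 = 7 (odd)

triangle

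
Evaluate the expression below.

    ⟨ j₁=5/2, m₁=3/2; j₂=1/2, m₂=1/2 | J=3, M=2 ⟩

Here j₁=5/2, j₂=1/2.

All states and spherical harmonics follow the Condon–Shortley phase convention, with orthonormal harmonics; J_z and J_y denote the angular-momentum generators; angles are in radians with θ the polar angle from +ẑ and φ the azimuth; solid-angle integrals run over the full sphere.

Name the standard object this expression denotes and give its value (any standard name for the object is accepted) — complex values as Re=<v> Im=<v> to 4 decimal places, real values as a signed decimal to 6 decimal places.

This is a Clebsch–Gordan (vector-coupling) coefficient.
triangle: 0!*5!*1!/7! = 120/5040
(j±m)!: 4!*1!*1!*0!*5!*1! = 2880
prefactor² = (2J+1)*Δ*N² = 480
  k=0: +1/(0!*0!*1!*1!*4!*0!) = 1/24
Σ = 1/24  ⇒  CG² = 480*(1/24)² = 5/6
CG = +√(5/6) = +0.912871

Clebsch–Gordan coefficient, +√(5/6) ≈ +0.912871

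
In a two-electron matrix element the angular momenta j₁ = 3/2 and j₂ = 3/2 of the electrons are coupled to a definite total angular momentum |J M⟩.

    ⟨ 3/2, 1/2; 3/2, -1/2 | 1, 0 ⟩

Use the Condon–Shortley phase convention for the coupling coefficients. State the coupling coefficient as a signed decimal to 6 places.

j₁+j₂−J=2  J+j₁−j₂=1  J−j₁+j₂=1  j₁+j₂+J+1=5
(j₁±m₁, j₂±m₂, J±M) = (2,1,1,2,1,1)
P² = 1/5
sum k=0..1:
  [0] +1/2 = 1/2
  [1] −1/1 = -1
S = -1/2
C² = P²·S² = 1/20 ; C = -0.223607

−√(1/20) ≈ -0.223607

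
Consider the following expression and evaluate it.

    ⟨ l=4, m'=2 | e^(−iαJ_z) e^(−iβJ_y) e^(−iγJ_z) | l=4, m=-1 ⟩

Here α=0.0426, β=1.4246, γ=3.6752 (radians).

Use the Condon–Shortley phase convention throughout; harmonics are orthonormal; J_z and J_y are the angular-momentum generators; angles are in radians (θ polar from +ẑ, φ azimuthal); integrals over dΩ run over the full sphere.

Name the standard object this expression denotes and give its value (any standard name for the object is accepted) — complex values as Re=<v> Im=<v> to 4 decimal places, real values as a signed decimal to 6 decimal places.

Wigner D-matrix element, Re=0.0427 Im=0.0205

This is a Wigner D-matrix element — the rotation-matrix element ⟨l m'| R(α,β,γ) |l m⟩ in the angular-momentum basis.
Split into d^4_{2,-1}(β=1.4246) × two z-phases.
Half-angle: c=0.756861, s=0.653576. N=√(720·2·6·120)=1018.233765
k∈{0,1,2} keeps every argument non-negative
  k=0: (−1)^3·1018.2338/(72)·0.7569^5·0.6536^3 = -0.980581
  k=1: (−1)^4·1018.2338/(48)·0.7569^3·0.6536^5 = +1.096820
  k=2: (−1)^5·1018.2338/(240)·0.7569^1·0.6536^7 = -0.163578
d^4_{2,-1}(1.4246) = -0.980581 +1.096820 -0.163578 = -0.047339
Attach z-rotation phases: D = e^{-i(2)(0.0426)}·(-0.047339)·e^{-i(-1)(3.6752)} = +0.042659+0.020523i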